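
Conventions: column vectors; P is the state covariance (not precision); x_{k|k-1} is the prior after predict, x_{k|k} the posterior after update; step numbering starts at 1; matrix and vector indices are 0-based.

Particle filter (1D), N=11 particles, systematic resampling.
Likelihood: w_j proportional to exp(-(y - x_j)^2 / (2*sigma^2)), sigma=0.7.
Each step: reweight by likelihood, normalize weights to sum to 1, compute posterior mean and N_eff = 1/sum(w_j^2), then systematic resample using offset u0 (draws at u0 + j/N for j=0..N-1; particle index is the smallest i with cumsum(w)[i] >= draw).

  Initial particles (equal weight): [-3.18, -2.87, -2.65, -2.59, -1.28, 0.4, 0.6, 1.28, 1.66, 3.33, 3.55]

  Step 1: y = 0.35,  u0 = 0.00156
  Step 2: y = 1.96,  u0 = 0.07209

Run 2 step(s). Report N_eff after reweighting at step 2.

step 1: w=[0.0000, 0.0000, 0.0000, 0.0001, 0.0257, 0.3851, 0.3623, 0.1597, 0.0670, 0.0000, 0.0000]  mean=0.6542  Neff=3.2233  idx=[4, 5, 5, 5, 5, 6, 6, 6, 6, 7, 7]
step 2: w=[0.0000, 0.0382, 0.0382, 0.0382, 0.0382, 0.0692, 0.0692, 0.0692, 0.0692, 0.2852, 0.2852]  mean=0.9573  Neff=5.3285  idx=[2, 5, 6, 7, 9, 9, 9, 9, 10, 10, 10]

N_eff = 5.3285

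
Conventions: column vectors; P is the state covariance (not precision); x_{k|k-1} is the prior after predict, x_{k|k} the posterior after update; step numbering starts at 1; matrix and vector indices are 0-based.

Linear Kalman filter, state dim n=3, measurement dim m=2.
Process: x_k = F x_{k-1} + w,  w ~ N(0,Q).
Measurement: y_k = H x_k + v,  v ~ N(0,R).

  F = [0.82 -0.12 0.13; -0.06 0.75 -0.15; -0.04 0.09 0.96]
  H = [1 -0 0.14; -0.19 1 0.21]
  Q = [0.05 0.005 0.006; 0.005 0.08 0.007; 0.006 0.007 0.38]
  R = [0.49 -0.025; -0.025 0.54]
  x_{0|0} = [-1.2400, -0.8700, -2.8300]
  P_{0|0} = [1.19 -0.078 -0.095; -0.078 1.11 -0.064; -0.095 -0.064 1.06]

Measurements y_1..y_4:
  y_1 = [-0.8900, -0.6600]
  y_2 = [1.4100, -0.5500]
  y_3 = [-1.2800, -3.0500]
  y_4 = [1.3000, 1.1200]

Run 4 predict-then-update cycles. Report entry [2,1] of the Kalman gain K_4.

step 1: x^-=[-1.2803, -0.1536, -2.7455]  P^-=[0.8811 -0.2176 0.0135; -0.2176 0.7522 -0.1054; 0.0135 -0.1054 1.3646]  S=[1.4017 -0.3822; -0.3822 1.4216]  K=[0.6007 -0.1074; -0.0192 0.5375; 0.1944 0.1779]  nu=[0.7747, -0.1731]  x^+=[-0.7964, -0.2615, -2.6257]  P^+=[0.3097 0.0048 -0.0902; 0.0048 0.3331 -0.1975; -0.0902 -0.1975 1.2931]
step 2: x^-=[-0.9630, 0.2455, -2.5123]  P^-=[0.2709 -0.0735 0.1039; -0.0735 0.3400 -0.2910; 0.1039 -0.2910 1.5476]  S=[0.8203 -0.1261; -0.1261 0.8554]  K=[0.3370 -0.0708; -0.0886 0.3292; 0.4025 0.0760]  nu=[2.7247, -0.4509]  x^+=[-0.0127, -0.1444, -1.4500]  P^+=[0.1674 -0.0142 -0.0031; -0.0142 0.2334 -0.2673; -0.0031 -0.2673 1.4175]
step 3: x^-=[-0.1816, 0.1100, -1.4045]  P^-=[0.2003 -0.0912 0.1990; -0.0912 0.3052 -0.3691; 0.1990 -0.3691 1.6427]  S=[0.7782 -0.1211; -0.1211 0.7886]  K=[0.2827 -0.0675; -0.1385 0.2894; 0.5522 0.0062]  nu=[-0.9018, -2.8995]  x^+=[-0.2408, -0.6041, -1.9205]  P^+=[0.1299 -0.0343 0.0735; -0.0343 0.2145 -0.2918; 0.0735 -0.2918 1.4062]
step 4: x^-=[-0.3746, -0.1506, -1.8884]  P^-=[0.1957 -0.1128 0.2599; -0.1128 0.3028 -0.3894; 0.2599 -0.3894 1.6221]  S=[0.7903 -0.1341; -0.1341 0.7800]  K=[0.2812 -0.0739; -0.1637 0.2827; 0.6128 -0.0205]  nu=[1.9390, 1.5960]  x^+=[0.0526, -0.0168, -0.7329]  P^+=[0.1234 -0.0478 0.1157; -0.0478 0.2069 -0.2820; 0.1157 -0.2820 1.3217]

K[2,1] = -0.0205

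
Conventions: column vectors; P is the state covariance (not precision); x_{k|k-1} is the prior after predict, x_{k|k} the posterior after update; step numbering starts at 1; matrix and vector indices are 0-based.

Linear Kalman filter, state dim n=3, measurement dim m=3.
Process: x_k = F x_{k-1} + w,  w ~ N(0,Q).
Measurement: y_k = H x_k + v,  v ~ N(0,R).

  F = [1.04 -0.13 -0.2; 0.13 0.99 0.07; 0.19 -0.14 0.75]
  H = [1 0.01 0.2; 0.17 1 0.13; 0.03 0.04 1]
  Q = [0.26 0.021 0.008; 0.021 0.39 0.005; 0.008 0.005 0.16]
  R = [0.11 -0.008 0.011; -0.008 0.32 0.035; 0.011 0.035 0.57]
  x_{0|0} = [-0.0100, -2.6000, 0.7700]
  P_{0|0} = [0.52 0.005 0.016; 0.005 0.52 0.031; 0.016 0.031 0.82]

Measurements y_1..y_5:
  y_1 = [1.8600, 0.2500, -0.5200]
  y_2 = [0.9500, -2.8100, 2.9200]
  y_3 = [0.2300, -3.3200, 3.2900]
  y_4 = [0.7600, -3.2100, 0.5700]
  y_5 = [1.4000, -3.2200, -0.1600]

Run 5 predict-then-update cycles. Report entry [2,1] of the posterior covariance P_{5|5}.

P_post[2,1] = -0.0146

step 1: x^-=[0.1736, -2.5214, 0.9396]  P^-=[0.8576 0.0123 0.0061; 0.0123 0.9183 0.0142; 0.0061 0.0142 0.6480]  S=[0.9964 0.1800 0.1736; 0.1800 1.2822 0.1761; 0.1736 0.1761 1.2218]  K=[0.8769 0.0146 -0.1002; -0.1005 0.7403 -0.0505; 0.0451 -0.0008 0.5247]  nu=[1.5237, 2.6197, -1.3640]  x^+=[1.6847, -0.6663, 0.2904]  P^+=[0.1053 -0.0173 -0.0494; -0.0173 0.2406 -0.0131; -0.0494 -0.0131 0.3016]
step 2: x^-=[1.7806, -0.4203, 0.6312]  P^-=[0.4146 -0.0171 -0.0449; -0.0171 0.6219 -0.0279; -0.0449 -0.0279 0.3277]  S=[0.5194 0.0471 0.0429; 0.0471 0.9443 0.0681; 0.0429 0.0681 0.8941]  K=[0.7854 0.0166 -0.0760; -0.0874 0.6596 -0.0500; 0.0109 -0.0194 0.3647]  nu=[-0.9526, -2.7744, 2.2522]  x^+=[0.8150, -2.2796, 1.4959]  P^+=[0.0928 -0.0147 -0.0363; -0.0147 0.2144 -0.0145; -0.0363 -0.0145 0.2090]
step 3: x^-=[0.8448, -2.0462, 1.5960]  P^-=[0.3907 -0.0105 -0.0245; -0.0105 0.5963 -0.0286; -0.0245 -0.0286 0.2786]  S=[0.5018 0.0513 0.0531; 0.0513 0.9202 0.0637; 0.0531 0.0637 0.8461]  K=[0.7737 0.0187 -0.0656; -0.0817 0.6500 -0.0498; 0.0291 -0.0205 0.3268]  nu=[-0.9135, -1.6249, 1.7505]  x^+=[-0.0071, -3.1149, 2.1746]  P^+=[0.0904 -0.0139 -0.0304; -0.0139 0.2112 -0.0145; -0.0304 -0.0145 0.1874]
step 4: x^-=[-0.0374, -2.9324, 2.0657]  P^-=[0.3845 -0.0091 -0.0175; -0.0091 0.5933 -0.0286; -0.0175 -0.0286 0.2679]  S=[0.4980 0.0525 0.0578; 0.0525 0.9176 0.0634; 0.0578 0.0634 0.8359]  K=[0.7702 0.0191 -0.0623; -0.0805 0.6488 -0.0498; 0.0371 -0.0205 0.3175]  nu=[0.4136, -0.5398, -1.3773]  x^+=[0.3567, -3.2474, 1.6548]  P^+=[0.0897 -0.0138 -0.0285; -0.0138 0.2108 -0.0146; -0.0285 -0.0146 0.1821]
step 5: x^-=[0.4622, -3.0527, 1.7635]  P^-=[0.3827 -0.0088 -0.0156; -0.0088 0.5929 -0.0286; -0.0156 -0.0286 0.2655]  S=[0.4969 0.0527 0.0593; 0.0527 0.9173 0.0634; 0.0593 0.0634 0.8335]  K=[0.7691 0.0191 -0.0615; -0.0803 0.6487 -0.0498; 0.0395 -0.0205 0.3153]  nu=[0.6156, -0.4751, -1.8153]  x^+=[1.0382, -3.3199, 1.2252]  P^+=[0.0895 -0.0138 -0.0281; -0.0138 0.2107 -0.0146; -0.0281 -0.0146 0.1809]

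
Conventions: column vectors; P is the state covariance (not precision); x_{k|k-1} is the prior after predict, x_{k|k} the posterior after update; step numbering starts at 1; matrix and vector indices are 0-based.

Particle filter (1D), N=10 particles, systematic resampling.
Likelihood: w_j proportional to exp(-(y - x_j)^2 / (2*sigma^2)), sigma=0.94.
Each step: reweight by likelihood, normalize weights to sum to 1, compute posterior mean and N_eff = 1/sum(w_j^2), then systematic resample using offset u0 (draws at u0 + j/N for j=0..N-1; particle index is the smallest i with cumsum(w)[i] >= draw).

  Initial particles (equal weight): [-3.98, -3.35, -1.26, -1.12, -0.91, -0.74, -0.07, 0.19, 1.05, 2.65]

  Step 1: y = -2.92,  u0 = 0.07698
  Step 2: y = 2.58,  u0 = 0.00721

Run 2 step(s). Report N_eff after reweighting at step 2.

step 1: w=[0.2668, 0.4539, 0.1060, 0.0806, 0.0512, 0.0342, 0.0051, 0.0021, 0.0001, 0.0000]  mean=-2.8782  Neff=3.3471  idx=[0, 0, 1, 1, 1, 1, 1, 2, 3, 5]
step 2: w=[0.0000, 0.0000, 0.0000, 0.0000, 0.0000, 0.0000, 0.0000, 0.0906, 0.1646, 0.7448]  mean=-0.8497  Neff=1.6948  idx=[7, 8, 8, 9, 9, 9, 9, 9, 9, 9]

N_eff = 1.6948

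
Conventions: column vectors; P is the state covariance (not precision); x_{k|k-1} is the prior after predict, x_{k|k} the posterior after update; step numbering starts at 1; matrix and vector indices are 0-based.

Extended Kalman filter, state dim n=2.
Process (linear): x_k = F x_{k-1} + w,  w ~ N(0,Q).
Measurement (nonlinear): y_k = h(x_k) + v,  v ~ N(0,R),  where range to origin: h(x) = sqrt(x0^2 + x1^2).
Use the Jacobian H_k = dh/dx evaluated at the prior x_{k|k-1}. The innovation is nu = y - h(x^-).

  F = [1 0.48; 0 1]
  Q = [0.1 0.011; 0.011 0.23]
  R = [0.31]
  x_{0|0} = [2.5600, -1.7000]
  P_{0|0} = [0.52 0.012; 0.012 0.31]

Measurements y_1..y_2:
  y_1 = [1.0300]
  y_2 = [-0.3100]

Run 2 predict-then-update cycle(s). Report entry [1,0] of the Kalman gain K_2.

K[1,0] = -0.6698

step 1: x^-=[1.7440, -1.7000]  P^-=[0.7029 0.1718; 0.1718 0.5400]  H_jac=[0.7161 -0.6980]  S=[0.7618]  K=[0.5033; -0.3333]  nu=[-1.4055]  x^+=[1.0366, -1.2316]  P^+=[0.5099 0.2996; 0.2996 0.4554]
step 2: x^-=[0.4454, -1.2316]  P^-=[1.0025 0.5292; 0.5292 0.6854]  H_jac=[0.3401 -0.9404]  S=[0.6936]  K=[-0.2259; -0.6698]  nu=[-1.6196]  x^+=[0.8113, -0.1467]  P^+=[0.9671 0.4242; 0.4242 0.3742]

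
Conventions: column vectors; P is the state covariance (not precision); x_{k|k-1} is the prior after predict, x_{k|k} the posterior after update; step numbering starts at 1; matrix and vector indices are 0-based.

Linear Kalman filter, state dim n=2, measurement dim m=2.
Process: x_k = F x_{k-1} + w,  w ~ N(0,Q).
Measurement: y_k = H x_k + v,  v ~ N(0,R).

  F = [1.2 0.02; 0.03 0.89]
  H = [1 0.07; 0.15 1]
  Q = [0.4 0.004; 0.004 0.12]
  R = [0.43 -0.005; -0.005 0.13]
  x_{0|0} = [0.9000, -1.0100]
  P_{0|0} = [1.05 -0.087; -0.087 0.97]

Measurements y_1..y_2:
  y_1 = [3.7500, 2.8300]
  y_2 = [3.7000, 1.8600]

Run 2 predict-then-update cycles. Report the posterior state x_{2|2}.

step 1: x^-=[1.0598, -0.8719]  P^-=[1.9082 -0.0339; -0.0339 0.8846]  S=[2.3378 0.3089; 0.3089 1.0474]  K=[0.8152 0.0005; -0.1030 0.8701]  nu=[2.7512, 3.5429]  x^+=[3.3043, 1.9275]  P^+=[0.3545 -0.0572; -0.0572 0.1222]
step 2: x^-=[4.0037, 1.8146]  P^-=[0.9078 -0.0422; -0.0422 0.2141]  S=[1.3330 0.1035; 0.1035 0.3518]  K=[0.6735 0.0690; -0.0678 0.6104]  nu=[-0.4307, -0.5552]  x^+=[3.6753, 1.5050]  P^+=[0.2919 -0.0382; -0.0382 0.0854]

x_post = [3.6753, 1.5050]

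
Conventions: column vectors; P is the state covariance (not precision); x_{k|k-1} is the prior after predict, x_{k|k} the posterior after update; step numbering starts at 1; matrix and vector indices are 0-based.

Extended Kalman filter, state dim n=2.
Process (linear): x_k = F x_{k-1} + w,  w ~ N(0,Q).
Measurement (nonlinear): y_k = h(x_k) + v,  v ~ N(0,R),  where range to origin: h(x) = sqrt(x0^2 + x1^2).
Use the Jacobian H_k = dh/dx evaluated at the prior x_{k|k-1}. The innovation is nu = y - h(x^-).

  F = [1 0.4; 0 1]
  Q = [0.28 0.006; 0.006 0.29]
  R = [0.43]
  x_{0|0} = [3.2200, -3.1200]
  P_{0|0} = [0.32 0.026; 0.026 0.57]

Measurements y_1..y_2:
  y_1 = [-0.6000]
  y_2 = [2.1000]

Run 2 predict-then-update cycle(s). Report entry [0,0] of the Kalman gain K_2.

step 1: x^-=[1.9720, -3.1200]  P^-=[0.7120 0.2600; 0.2600 0.8600]  H_jac=[0.5343 -0.8453]  S=[1.0129]  K=[0.1586; -0.5806]  nu=[-4.2910]  x^+=[1.2915, -0.6288]  P^+=[0.6865 0.3533; 0.3533 0.5186]
step 2: x^-=[1.0400, -0.6288]  P^-=[1.3321 0.5667; 0.5667 0.8086]  H_jac=[0.8557 -0.5174]  S=[1.1201]  K=[0.7559; 0.0594]  nu=[0.8847]  x^+=[1.7087, -0.5763]  P^+=[0.6921 0.5164; 0.5164 0.8046]

K[0,0] = 0.7559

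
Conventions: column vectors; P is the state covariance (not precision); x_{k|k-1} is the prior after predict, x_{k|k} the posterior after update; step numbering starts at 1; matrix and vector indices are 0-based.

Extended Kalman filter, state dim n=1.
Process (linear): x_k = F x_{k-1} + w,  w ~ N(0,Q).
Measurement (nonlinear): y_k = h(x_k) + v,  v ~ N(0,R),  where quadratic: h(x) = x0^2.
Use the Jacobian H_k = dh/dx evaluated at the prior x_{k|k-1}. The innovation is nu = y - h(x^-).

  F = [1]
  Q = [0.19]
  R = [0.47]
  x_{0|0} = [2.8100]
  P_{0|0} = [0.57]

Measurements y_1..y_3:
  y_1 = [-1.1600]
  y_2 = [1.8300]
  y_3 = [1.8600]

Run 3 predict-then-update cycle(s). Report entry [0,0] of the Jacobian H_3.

step 1: x^-=[2.8100]  P^-=[0.7600]  H_jac=[5.6200]  S=[24.4741]  K=[0.1745]  nu=[-9.0561]  x^+=[1.2295]  P^+=[0.0146]
step 2: x^-=[1.2295]  P^-=[0.2046]  H_jac=[2.4591]  S=[1.7072]  K=[0.2947]  nu=[0.3182]  x^+=[1.3233]  P^+=[0.0563]
step 3: x^-=[1.3233]  P^-=[0.2463]  H_jac=[2.6466]  S=[2.1954]  K=[0.2969]  nu=[0.1088]  x^+=[1.3556]  P^+=[0.0527]

H_jac[0,0] = 2.6466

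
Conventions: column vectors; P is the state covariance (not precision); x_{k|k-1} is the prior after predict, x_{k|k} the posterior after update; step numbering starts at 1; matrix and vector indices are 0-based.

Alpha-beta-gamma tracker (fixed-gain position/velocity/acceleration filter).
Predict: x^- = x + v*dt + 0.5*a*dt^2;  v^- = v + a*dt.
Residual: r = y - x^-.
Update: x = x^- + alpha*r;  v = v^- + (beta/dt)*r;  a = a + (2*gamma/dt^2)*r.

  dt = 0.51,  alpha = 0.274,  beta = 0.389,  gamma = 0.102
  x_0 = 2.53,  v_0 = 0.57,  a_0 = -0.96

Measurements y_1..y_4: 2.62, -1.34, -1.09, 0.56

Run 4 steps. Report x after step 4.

step 1: x_pred=2.6959  r=-0.0759  x^+=2.6751  v^+=0.0225  a^+=-1.0195
step 2: x_pred=2.5540  r=-3.8940  x^+=1.4870  v^+=-3.4675  a^+=-4.0736
step 3: x_pred=-0.8112  r=-0.2788  x^+=-0.8876  v^+=-5.7577  a^+=-4.2923
step 4: x_pred=-4.3822  r=4.9422  x^+=-3.0281  v^+=-4.1771  a^+=-0.4160

x_post = -3.0281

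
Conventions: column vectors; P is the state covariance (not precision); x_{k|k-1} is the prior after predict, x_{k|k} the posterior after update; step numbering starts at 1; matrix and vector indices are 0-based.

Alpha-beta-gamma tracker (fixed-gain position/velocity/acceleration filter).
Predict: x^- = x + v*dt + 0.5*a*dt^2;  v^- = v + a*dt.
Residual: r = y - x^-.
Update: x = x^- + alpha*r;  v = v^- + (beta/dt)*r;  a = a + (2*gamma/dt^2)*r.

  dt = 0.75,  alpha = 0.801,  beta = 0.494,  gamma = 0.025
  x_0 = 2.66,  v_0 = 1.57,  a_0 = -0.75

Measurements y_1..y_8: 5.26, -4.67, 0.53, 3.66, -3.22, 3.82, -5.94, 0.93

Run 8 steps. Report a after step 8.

a_post = -0.2637

step 1: x_pred=3.6266  r=1.6334  x^+=4.9349  v^+=2.0834  a^+=-0.6048
step 2: x_pred=6.3274  r=-10.9974  x^+=-2.4815  v^+=-5.6138  a^+=-1.5824
step 3: x_pred=-7.1369  r=7.6669  x^+=-0.9957  v^+=-1.7506  a^+=-0.9008
step 4: x_pred=-2.5621  r=6.2221  x^+=2.4218  v^+=1.6720  a^+=-0.3478
step 5: x_pred=3.5780  r=-6.7980  x^+=-1.8672  v^+=-3.0665  a^+=-0.9520
step 6: x_pred=-4.4348  r=8.2548  x^+=2.1773  v^+=1.6567  a^+=-0.2183
step 7: x_pred=3.3584  r=-9.2984  x^+=-4.0896  v^+=-4.6316  a^+=-1.0448
step 8: x_pred=-7.8572  r=8.7872  x^+=-0.8186  v^+=0.3726  a^+=-0.2637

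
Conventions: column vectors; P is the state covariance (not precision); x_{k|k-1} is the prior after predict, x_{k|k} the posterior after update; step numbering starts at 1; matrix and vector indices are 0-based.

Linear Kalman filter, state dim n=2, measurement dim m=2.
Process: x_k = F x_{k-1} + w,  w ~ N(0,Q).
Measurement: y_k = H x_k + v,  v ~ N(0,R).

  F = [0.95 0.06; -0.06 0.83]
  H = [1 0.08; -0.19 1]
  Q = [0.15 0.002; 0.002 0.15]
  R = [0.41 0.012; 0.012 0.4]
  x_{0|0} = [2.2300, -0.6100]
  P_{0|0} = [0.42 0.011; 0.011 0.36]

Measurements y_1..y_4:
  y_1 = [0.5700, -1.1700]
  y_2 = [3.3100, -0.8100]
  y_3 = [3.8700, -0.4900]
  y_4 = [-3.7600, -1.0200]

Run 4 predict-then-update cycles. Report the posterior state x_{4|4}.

step 1: x^-=[2.0819, -0.6401]  P^-=[0.5316 0.0046; 0.0046 0.3984]  S=[0.9449 -0.0526; -0.0526 0.8159]  K=[0.5584 -0.0821; 0.0660 0.4915]  nu=[-1.4607, -0.1343]  x^+=[1.2772, -0.8025]  P^+=[0.2266 0.0169; 0.0169 0.2006]
step 2: x^-=[1.1652, -0.7427]  P^-=[0.3572 0.0123; 0.0123 0.2873]  S=[0.7710 -0.0207; -0.0207 0.6955]  K=[0.4628 -0.0660; 0.0569 0.4114]  nu=[2.2042, 0.1541]  x^+=[2.1751, -0.5539]  P^+=[0.1878 0.0148; 0.0148 0.1681]
step 3: x^-=[2.0331, -0.5903]  P^-=[0.3217 0.0113; 0.0113 0.2650]  S=[0.7352 -0.0168; -0.0168 0.6723]  K=[0.4374 -0.0632; 0.0532 0.3923]  nu=[1.8841, 0.4866]  x^+=[2.8264, -0.2992]  P^+=[0.1775 0.0137; 0.0137 0.1602]
step 4: x^-=[2.6672, -0.4180]  P^-=[0.3123 0.0106; 0.0106 0.2596]  S=[0.7257 -0.0161; -0.0161 0.6668]  K=[0.4302 -0.0627; 0.0518 0.3875]  nu=[-6.3937, -0.0953]  x^+=[-0.0771, -0.7864]  P^+=[0.1745 0.0133; 0.0133 0.1582]

x_post = [-0.0771, -0.7864]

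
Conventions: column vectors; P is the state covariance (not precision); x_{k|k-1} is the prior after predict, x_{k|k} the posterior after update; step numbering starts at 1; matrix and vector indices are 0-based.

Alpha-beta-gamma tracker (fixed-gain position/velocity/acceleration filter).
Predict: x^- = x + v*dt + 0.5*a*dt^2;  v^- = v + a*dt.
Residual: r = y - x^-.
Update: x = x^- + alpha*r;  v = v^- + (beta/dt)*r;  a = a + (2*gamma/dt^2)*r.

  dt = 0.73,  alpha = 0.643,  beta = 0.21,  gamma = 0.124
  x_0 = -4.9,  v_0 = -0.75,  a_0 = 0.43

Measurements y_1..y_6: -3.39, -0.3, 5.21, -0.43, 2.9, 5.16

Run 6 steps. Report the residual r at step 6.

step 1: x_pred=-5.3329  r=1.9429  x^+=-4.0836  v^+=0.1228  a^+=1.3342
step 2: x_pred=-3.6385  r=3.3385  x^+=-1.4918  v^+=2.0572  a^+=2.8878
step 3: x_pred=0.7794  r=4.4306  x^+=3.6283  v^+=5.4399  a^+=4.9498
step 4: x_pred=8.9182  r=-9.3482  x^+=2.9073  v^+=6.3640  a^+=0.5993
step 5: x_pred=7.7127  r=-4.8127  x^+=4.6181  v^+=5.4170  a^+=-1.6404
step 6: x_pred=8.1354  r=-2.9754  x^+=6.2222  v^+=3.3635  a^+=-3.0251

resid = -2.9754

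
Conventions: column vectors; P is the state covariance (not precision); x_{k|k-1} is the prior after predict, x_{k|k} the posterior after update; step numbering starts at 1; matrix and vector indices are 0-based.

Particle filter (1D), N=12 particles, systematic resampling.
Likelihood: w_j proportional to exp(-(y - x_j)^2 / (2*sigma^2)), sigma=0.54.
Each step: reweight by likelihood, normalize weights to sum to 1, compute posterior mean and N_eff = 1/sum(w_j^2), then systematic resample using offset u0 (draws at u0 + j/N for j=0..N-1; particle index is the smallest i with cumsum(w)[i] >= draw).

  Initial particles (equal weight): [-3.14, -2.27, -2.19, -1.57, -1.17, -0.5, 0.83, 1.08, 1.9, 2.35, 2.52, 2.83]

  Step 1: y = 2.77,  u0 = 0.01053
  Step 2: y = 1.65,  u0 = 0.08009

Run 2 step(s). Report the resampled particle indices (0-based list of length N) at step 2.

resampled_idx = [0, 0, 1, 1, 1, 2, 3, 4, 5, 6, 7, 11]

step 1: w=[0.0000, 0.0000, 0.0000, 0.0000, 0.0000, 0.0000, 0.0005, 0.0026, 0.0937, 0.2537, 0.3084, 0.3411]  mean=2.5199  Neff=3.5138  idx=[8, 8, 9, 9, 9, 10, 10, 10, 11, 11, 11, 11]
step 2: w=[0.2100, 0.2100, 0.1009, 0.1009, 0.1009, 0.0638, 0.0638, 0.0638, 0.0215, 0.0215, 0.0215, 0.0215]  mean=2.2348  Neff=7.5310  idx=[0, 0, 1, 1, 1, 2, 3, 4, 5, 6, 7, 11]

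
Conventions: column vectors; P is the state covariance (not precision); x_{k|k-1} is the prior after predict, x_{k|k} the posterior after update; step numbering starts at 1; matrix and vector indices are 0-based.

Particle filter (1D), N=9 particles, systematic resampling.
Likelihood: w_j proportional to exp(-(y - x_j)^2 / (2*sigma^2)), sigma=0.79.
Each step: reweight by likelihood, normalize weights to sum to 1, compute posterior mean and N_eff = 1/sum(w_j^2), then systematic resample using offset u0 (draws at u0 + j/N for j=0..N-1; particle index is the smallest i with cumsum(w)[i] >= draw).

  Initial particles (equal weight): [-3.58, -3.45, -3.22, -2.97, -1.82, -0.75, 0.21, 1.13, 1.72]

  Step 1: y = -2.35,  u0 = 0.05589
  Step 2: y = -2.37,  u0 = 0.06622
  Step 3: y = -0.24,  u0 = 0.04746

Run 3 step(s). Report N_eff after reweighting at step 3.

N_eff = 4.1032

step 1: w=[0.1030, 0.1313, 0.1887, 0.2543, 0.2763, 0.0445, 0.0018, 0.0000, 0.0000]  mean=-2.7206  Neff=4.8429  idx=[0, 1, 2, 2, 3, 3, 4, 4, 4]
step 2: w=[0.0545, 0.0692, 0.0987, 0.0987, 0.1320, 0.1320, 0.1382, 0.1382, 0.1382]  mean=-2.6089  Neff=8.3709  idx=[1, 2, 3, 4, 5, 6, 7, 7, 8]
step 3: w=[0.0005, 0.0015, 0.0015, 0.0047, 0.0047, 0.2468, 0.2468, 0.2468, 0.2468]  mean=-1.8356  Neff=4.1032  idx=[5, 5, 6, 6, 6, 7, 7, 8, 8]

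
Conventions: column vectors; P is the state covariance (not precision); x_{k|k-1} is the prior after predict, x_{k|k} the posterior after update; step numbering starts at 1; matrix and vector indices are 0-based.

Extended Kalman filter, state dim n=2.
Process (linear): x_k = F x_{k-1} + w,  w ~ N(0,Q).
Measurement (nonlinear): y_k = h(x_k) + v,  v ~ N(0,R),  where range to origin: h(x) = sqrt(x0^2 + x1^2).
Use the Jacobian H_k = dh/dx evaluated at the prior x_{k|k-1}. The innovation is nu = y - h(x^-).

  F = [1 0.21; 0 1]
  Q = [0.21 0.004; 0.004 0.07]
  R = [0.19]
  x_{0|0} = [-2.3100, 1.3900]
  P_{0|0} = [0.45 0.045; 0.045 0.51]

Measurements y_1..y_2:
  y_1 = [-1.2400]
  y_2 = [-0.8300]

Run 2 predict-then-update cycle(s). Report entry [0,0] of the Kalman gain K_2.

K[0,0] = 0.6736

step 1: x^-=[-2.0181, 1.3900]  P^-=[0.7014 0.1561; 0.1561 0.5800]  H_jac=[-0.8236 0.5672]  S=[0.7065]  K=[-0.6923; 0.2837]  nu=[-3.6905]  x^+=[0.5367, 0.3430]  P^+=[0.3628 0.2949; 0.2949 0.5231]
step 2: x^-=[0.6088, 0.3430]  P^-=[0.7197 0.4087; 0.4087 0.5931]  H_jac=[0.8713 0.4908]  S=[1.2288]  K=[0.6736; 0.5267]  nu=[-1.5287]  x^+=[-0.4209, -0.4622]  P^+=[0.1622 -0.0272; -0.0272 0.2522]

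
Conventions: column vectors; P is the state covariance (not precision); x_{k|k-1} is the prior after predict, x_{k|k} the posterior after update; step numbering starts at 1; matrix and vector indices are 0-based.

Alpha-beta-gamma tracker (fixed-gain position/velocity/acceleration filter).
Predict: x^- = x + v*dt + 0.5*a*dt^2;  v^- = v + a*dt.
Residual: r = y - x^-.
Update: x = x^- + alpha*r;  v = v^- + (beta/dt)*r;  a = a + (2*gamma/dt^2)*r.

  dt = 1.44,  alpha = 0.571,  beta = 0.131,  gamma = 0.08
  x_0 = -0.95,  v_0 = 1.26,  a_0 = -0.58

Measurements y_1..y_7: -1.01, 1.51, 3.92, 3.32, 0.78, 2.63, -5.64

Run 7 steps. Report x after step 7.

step 1: x_pred=0.2631  r=-1.2731  x^+=-0.4639  v^+=0.3090  a^+=-0.6782
step 2: x_pred=-0.7221  r=2.2321  x^+=0.5524  v^+=-0.4646  a^+=-0.5060
step 3: x_pred=-0.6412  r=4.5612  x^+=1.9632  v^+=-0.7783  a^+=-0.1541
step 4: x_pred=0.6828  r=2.6372  x^+=2.1886  v^+=-0.7602  a^+=0.0494
step 5: x_pred=1.1452  r=-0.3652  x^+=0.9367  v^+=-0.7222  a^+=0.0213
step 6: x_pred=-0.0813  r=2.7113  x^+=1.4668  v^+=-0.4450  a^+=0.2305
step 7: x_pred=1.0650  r=-6.7050  x^+=-2.7635  v^+=-0.7231  a^+=-0.2869

x_post = -2.7635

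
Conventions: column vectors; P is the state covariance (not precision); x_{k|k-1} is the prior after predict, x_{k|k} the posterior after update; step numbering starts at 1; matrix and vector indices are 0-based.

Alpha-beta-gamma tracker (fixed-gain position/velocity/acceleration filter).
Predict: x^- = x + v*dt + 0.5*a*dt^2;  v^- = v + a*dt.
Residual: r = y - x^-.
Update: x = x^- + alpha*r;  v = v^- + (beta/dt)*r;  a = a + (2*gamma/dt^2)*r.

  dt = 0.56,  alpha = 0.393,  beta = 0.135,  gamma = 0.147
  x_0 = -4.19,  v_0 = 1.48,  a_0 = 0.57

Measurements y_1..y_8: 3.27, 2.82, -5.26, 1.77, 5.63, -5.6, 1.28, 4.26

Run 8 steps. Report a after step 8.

a_post = 7.8136

step 1: x_pred=-3.2718  r=6.5418  x^+=-0.7009  v^+=3.3762  a^+=6.7030
step 2: x_pred=2.2408  r=0.5792  x^+=2.4684  v^+=7.2695  a^+=7.2459
step 3: x_pred=7.6755  r=-12.9355  x^+=2.5919  v^+=8.2089  a^+=-4.8811
step 4: x_pred=6.4235  r=-4.6535  x^+=4.5947  v^+=4.3536  a^+=-9.2438
step 5: x_pred=5.5832  r=0.0468  x^+=5.6016  v^+=-0.8116  a^+=-9.1999
step 6: x_pred=3.7045  r=-9.3045  x^+=0.0479  v^+=-8.2067  a^+=-17.9230
step 7: x_pred=-7.3582  r=8.6382  x^+=-3.9634  v^+=-16.1611  a^+=-9.8246
step 8: x_pred=-14.5541  r=18.8141  x^+=-7.1602  v^+=-17.1274  a^+=7.8136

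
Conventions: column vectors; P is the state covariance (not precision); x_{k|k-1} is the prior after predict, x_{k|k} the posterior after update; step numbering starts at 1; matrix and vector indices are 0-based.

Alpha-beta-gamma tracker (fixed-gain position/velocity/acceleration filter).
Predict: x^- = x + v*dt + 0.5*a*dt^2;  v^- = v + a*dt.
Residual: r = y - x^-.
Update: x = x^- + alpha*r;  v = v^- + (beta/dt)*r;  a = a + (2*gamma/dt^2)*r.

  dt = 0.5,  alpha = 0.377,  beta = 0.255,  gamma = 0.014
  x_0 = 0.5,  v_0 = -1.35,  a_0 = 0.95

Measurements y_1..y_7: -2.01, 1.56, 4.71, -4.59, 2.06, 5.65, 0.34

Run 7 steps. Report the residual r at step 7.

step 1: x_pred=-0.0563  r=-1.9537  x^+=-0.7928  v^+=-1.8714  a^+=0.7312
step 2: x_pred=-1.6371  r=3.1971  x^+=-0.4318  v^+=0.1247  a^+=1.0893
step 3: x_pred=-0.2333  r=4.9433  x^+=1.6303  v^+=3.1904  a^+=1.6429
step 4: x_pred=3.4309  r=-8.0209  x^+=0.4070  v^+=-0.0788  a^+=0.7446
step 5: x_pred=0.4607  r=1.5993  x^+=1.0636  v^+=1.1091  a^+=0.9237
step 6: x_pred=1.7337  r=3.9163  x^+=3.2101  v^+=3.5683  a^+=1.3623
step 7: x_pred=5.1646  r=-4.8246  x^+=3.3457  v^+=1.7889  a^+=0.8220

resid = -4.8246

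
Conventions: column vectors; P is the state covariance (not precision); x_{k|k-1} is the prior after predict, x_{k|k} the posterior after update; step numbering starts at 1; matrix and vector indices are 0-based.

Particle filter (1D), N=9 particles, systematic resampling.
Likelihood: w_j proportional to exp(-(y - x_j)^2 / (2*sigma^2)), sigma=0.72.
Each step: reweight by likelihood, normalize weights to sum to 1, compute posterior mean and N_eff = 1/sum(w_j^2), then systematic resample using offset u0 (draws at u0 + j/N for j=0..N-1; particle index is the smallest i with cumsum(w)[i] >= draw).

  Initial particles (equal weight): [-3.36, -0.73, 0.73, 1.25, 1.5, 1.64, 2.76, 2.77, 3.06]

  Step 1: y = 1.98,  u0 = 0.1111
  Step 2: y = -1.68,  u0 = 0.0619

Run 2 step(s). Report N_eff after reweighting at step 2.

step 1: w=[0.0000, 0.0002, 0.0562, 0.1516, 0.2030, 0.2268, 0.1410, 0.1389, 0.0823]  mean=1.9325  Neff=6.0703  idx=[3, 4, 4, 5, 5, 6, 6, 7, 8]
step 2: w=[0.6064, 0.1390, 0.1390, 0.0578, 0.0578, 0.0000, 0.0000, 0.0000, 0.0000]  mean=1.3646  Neff=2.4208  idx=[0, 0, 0, 0, 0, 1, 1, 2, 4]

N_eff = 2.4208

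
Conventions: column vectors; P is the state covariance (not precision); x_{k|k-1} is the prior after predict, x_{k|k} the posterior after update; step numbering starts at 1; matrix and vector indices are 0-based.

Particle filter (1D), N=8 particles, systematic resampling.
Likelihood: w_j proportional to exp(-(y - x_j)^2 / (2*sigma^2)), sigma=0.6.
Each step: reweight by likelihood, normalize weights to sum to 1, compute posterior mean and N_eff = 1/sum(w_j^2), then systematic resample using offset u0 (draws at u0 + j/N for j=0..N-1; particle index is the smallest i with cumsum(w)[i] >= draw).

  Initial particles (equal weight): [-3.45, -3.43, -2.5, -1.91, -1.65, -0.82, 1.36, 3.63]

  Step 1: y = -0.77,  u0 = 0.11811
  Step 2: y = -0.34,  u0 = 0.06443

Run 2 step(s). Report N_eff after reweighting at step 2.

N_eff = 6.3296

step 1: w=[0.0000, 0.0000, 0.0103, 0.1082, 0.2245, 0.6557, 0.0012, 0.0000]  mean=-1.1391  Neff=2.0317  idx=[3, 4, 5, 5, 5, 5, 5, 5]
step 2: w=[0.0073, 0.0206, 0.1620, 0.1620, 0.1620, 0.1620, 0.1620, 0.1620]  mean=-0.8450  Neff=6.3296  idx=[2, 2, 3, 4, 5, 6, 6, 7]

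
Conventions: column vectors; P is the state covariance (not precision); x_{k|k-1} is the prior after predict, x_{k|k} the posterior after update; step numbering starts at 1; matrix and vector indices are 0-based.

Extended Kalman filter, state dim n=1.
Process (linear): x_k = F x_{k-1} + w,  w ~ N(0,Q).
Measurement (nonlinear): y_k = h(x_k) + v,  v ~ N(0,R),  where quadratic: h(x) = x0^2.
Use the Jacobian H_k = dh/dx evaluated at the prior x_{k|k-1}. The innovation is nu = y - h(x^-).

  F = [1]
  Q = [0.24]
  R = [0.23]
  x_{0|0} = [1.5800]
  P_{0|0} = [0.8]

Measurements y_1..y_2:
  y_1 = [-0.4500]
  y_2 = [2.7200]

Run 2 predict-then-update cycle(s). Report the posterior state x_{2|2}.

x_post = [1.8097]

step 1: x^-=[1.5800]  P^-=[1.0400]  H_jac=[3.1600]  S=[10.6150]  K=[0.3096]  nu=[-2.9464]  x^+=[0.6678]  P^+=[0.0225]
step 2: x^-=[0.6678]  P^-=[0.2625]  H_jac=[1.3356]  S=[0.6983]  K=[0.5021]  nu=[2.2740]  x^+=[1.8097]  P^+=[0.0865]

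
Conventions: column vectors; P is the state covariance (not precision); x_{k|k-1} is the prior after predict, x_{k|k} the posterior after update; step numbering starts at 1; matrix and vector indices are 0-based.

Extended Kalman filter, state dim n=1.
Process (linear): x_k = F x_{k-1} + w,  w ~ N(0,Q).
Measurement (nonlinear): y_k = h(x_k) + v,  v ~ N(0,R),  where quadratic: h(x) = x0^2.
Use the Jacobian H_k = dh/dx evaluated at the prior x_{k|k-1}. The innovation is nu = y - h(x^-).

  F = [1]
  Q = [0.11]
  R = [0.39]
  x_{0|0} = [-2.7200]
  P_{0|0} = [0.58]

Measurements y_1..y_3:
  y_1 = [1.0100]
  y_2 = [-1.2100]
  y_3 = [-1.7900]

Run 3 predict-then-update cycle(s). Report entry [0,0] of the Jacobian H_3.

step 1: x^-=[-2.7200]  P^-=[0.6900]  H_jac=[-5.4400]  S=[20.8096]  K=[-0.1804]  nu=[-6.3884]  x^+=[-1.5677]  P^+=[0.0129]
step 2: x^-=[-1.5677]  P^-=[0.1229]  H_jac=[-3.1353]  S=[1.5985]  K=[-0.2411]  nu=[-3.6676]  x^+=[-0.6833]  P^+=[0.0300]
step 3: x^-=[-0.6833]  P^-=[0.1400]  H_jac=[-1.3666]  S=[0.6515]  K=[-0.2937]  nu=[-2.2569]  x^+=[-0.0205]  P^+=[0.0838]

H_jac[0,0] = -1.3666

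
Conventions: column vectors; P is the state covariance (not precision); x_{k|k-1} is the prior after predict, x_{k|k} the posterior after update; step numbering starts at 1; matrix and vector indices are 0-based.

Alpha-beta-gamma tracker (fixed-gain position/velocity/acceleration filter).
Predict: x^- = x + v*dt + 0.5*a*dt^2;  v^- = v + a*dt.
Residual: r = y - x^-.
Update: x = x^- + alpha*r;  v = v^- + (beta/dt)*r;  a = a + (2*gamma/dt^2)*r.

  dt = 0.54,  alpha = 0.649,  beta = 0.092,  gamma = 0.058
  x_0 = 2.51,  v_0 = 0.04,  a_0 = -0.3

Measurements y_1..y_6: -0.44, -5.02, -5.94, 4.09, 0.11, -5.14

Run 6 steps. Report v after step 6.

step 1: x_pred=2.4879  r=-2.9279  x^+=0.5877  v^+=-0.6208  a^+=-1.4647
step 2: x_pred=0.0389  r=-5.0589  x^+=-3.2443  v^+=-2.2737  a^+=-3.4772
step 3: x_pred=-4.9791  r=-0.9609  x^+=-5.6027  v^+=-4.3150  a^+=-3.8594
step 4: x_pred=-8.4955  r=12.5855  x^+=-0.3275  v^+=-4.2549  a^+=1.1472
step 5: x_pred=-2.4579  r=2.5679  x^+=-0.7913  v^+=-3.1980  a^+=2.1687
step 6: x_pred=-2.2020  r=-2.9380  x^+=-4.1088  v^+=-2.5274  a^+=1.0000

v_post = -2.5274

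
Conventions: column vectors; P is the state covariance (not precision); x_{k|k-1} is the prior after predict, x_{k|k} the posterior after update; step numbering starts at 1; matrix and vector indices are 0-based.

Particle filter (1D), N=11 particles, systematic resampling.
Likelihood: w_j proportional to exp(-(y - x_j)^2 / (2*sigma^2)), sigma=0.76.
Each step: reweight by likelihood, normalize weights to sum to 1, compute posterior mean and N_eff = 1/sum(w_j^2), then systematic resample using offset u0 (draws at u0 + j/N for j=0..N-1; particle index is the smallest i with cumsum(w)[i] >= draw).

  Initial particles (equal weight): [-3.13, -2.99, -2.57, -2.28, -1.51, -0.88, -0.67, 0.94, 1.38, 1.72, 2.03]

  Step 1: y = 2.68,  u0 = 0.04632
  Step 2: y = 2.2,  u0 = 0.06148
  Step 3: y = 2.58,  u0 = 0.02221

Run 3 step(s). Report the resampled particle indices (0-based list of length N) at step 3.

step 1: w=[0.0000, 0.0000, 0.0000, 0.0000, 0.0000, 0.0000, 0.0000, 0.0502, 0.1599, 0.3109, 0.4789]  mean=1.7748  Neff=2.8238  idx=[7, 8, 9, 9, 9, 9, 10, 10, 10, 10, 10]
step 2: w=[0.0282, 0.0623, 0.0914, 0.0914, 0.0914, 0.0914, 0.1088, 0.1088, 0.1088, 0.1088, 0.1088]  mean=1.8454  Neff=10.2822  idx=[1, 2, 3, 4, 5, 6, 7, 8, 9, 9, 10]
step 3: w=[0.0410, 0.0752, 0.0752, 0.0752, 0.0752, 0.1097, 0.1097, 0.1097, 0.1097, 0.1097, 0.1097]  mean=1.9102  Neff=10.3608  idx=[0, 1, 3, 4, 5, 6, 7, 7, 8, 9, 10]

resampled_idx = [0, 1, 3, 4, 5, 6, 7, 7, 8, 9, 10]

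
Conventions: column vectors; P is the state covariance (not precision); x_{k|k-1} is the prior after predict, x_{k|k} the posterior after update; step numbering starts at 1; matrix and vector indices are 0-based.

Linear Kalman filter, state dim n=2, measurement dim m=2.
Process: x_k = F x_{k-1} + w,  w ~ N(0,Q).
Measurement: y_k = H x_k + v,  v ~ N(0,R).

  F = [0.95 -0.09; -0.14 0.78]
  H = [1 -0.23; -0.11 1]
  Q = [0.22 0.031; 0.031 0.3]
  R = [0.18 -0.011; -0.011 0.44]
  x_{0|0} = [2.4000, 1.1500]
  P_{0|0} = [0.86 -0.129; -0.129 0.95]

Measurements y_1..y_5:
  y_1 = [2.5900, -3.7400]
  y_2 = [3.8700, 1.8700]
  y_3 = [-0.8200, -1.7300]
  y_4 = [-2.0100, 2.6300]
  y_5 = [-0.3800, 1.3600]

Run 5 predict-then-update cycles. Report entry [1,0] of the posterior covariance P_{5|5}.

P_post[1,0] = 0.0406

step 1: x^-=[2.1765, 0.5610]  P^-=[1.0259 -0.2473; -0.2473 0.9230]  S=[1.3685 -0.5897; -0.5897 1.4298]  K=[0.8302 0.0905; -0.0602 0.6398]  nu=[0.5425, -4.0616]  x^+=[2.2592, -2.0701]  P^+=[0.1595 0.0483; 0.0483 0.2875]
step 2: x^-=[2.3326, -1.9309]  P^-=[0.3581 0.0260; 0.0260 0.4675]  S=[0.5509 -0.1313; -0.1313 0.9061]  K=[0.6584 0.0806; -0.0268 0.5089]  nu=[1.0933, 4.0575]  x^+=[3.3794, 0.1046]  P^+=[0.1273 0.0422; 0.0422 0.2289]
step 3: x^-=[3.2010, -0.3915]  P^-=[0.3296 0.0298; 0.0298 0.4325]  S=[0.5187 -0.1162; -0.1162 0.8699]  K=[0.6396 0.0780; -0.0245 0.4901]  nu=[-4.1110, -0.9864]  x^+=[0.4948, -0.7741]  P^+=[0.1237 0.0409; 0.0409 0.2204]
step 4: x^-=[0.5397, -0.6730]  P^-=[0.3264 0.0299; 0.0299 0.4276]  S=[0.5153 -0.1146; -0.1146 0.8650]  K=[0.6374 0.0775; -0.0245 0.4873]  nu=[-2.7045, 3.3624]  x^+=[-0.9235, 1.0317]  P^+=[0.1232 0.0406; 0.0406 0.2192]
step 5: x^-=[-0.9701, 0.9340]  P^-=[0.3260 0.0299; 0.0299 0.4269]  S=[0.5149 -0.1144; -0.1144 0.8642]  K=[0.6371 0.0774; -0.0245 0.4869]  nu=[0.8049, 0.3193]  x^+=[-0.4326, 1.0697]  P^+=[0.1232 0.0406; 0.0406 0.2190]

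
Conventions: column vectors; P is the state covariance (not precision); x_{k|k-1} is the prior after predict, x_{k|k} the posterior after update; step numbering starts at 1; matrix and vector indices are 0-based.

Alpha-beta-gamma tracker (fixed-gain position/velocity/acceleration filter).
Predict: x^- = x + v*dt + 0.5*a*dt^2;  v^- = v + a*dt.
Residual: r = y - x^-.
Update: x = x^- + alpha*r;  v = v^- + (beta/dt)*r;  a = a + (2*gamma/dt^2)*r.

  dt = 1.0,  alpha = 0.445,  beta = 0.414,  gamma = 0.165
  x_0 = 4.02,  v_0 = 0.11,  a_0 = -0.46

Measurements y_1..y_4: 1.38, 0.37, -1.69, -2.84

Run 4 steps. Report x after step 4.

step 1: x_pred=3.9000  r=-2.5200  x^+=2.7786  v^+=-1.3933  a^+=-1.2916
step 2: x_pred=0.7395  r=-0.3695  x^+=0.5751  v^+=-2.8379  a^+=-1.4135
step 3: x_pred=-2.9695  r=1.2795  x^+=-2.4001  v^+=-3.7217  a^+=-0.9913
step 4: x_pred=-6.6175  r=3.7775  x^+=-4.9365  v^+=-3.1491  a^+=0.2553

x_post = -4.9365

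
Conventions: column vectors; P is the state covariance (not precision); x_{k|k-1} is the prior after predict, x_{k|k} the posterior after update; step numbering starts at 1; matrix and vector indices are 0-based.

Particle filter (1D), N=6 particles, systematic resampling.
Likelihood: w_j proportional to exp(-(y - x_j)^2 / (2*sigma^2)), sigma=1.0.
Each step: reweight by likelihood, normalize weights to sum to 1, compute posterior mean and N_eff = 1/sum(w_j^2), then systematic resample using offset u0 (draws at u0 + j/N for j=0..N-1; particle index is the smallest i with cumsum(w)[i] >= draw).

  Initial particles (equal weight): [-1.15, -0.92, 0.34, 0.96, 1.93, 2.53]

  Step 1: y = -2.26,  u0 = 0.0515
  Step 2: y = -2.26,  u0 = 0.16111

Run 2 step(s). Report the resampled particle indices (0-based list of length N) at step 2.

step 1: w=[0.5470, 0.4127, 0.0345, 0.0057, 0.0002, 0.0000]  mean=-0.9912  Neff=2.1244  idx=[0, 0, 0, 1, 1, 1]
step 2: w=[0.1900, 0.1900, 0.1900, 0.1433, 0.1433, 0.1433]  mean=-1.0511  Neff=5.8847  idx=[0, 1, 2, 3, 4, 5]

resampled_idx = [0, 1, 2, 3, 4, 5]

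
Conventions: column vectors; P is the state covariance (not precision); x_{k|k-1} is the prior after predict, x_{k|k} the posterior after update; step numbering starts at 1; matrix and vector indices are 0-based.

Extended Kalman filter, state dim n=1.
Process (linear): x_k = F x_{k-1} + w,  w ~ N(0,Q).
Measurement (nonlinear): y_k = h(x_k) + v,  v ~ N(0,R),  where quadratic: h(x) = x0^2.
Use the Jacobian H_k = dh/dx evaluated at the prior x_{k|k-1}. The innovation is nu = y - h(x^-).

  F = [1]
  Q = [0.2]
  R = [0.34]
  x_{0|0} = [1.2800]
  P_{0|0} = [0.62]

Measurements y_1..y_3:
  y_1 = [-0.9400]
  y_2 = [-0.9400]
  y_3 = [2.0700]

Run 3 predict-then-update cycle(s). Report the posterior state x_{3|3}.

x_post = [-0.3036]

step 1: x^-=[1.2800]  P^-=[0.8200]  H_jac=[2.5600]  S=[5.7140]  K=[0.3674]  nu=[-2.5784]  x^+=[0.3327]  P^+=[0.0488]
step 2: x^-=[0.3327]  P^-=[0.2488]  H_jac=[0.6655]  S=[0.4502]  K=[0.3678]  nu=[-1.0507]  x^+=[-0.0537]  P^+=[0.1879]
step 3: x^-=[-0.0537]  P^-=[0.3879]  H_jac=[-0.1074]  S=[0.3445]  K=[-0.1209]  nu=[2.0671]  x^+=[-0.3036]  P^+=[0.3829]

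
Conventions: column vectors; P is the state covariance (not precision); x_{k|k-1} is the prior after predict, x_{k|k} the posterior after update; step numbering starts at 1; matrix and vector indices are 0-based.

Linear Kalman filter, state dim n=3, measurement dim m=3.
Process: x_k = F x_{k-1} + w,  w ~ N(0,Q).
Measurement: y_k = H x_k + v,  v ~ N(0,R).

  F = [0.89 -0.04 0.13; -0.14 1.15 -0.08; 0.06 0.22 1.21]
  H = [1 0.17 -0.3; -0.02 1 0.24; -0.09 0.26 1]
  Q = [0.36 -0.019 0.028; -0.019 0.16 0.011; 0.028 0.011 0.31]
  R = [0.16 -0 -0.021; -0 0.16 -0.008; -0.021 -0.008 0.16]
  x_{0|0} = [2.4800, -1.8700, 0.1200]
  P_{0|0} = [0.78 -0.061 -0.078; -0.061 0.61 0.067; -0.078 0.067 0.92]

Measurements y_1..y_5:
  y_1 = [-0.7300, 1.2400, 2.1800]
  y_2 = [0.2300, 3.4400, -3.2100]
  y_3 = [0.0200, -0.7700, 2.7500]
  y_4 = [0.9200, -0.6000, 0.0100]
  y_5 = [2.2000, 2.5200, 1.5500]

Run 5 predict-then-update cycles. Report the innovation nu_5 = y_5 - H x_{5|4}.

innov = [1.5661, 2.9989, 1.2032]

step 1: x^-=[2.2976, -2.5073, -0.1174]  P^-=[0.9800 -0.1994 0.1113; -0.1994 0.9935 0.1730; 0.1113 0.1730 1.7120]  S=[1.1706 -0.1902 -0.4975; -0.1902 1.3424 0.8611; -0.4975 0.8611 2.0264]  K=[0.8679 -0.2033 0.2853; 0.0090 0.8683 -0.1451; 0.0567 -0.1658 0.9465]  nu=[-2.6366, 3.8214, 3.1561]  x^+=[0.1328, 0.3292, 2.0866]  P^+=[0.1569 -0.0448 0.0548; -0.0448 0.1573 -0.0753; 0.0548 -0.0753 0.1761]
step 2: x^-=[0.3763, 0.1931, 2.6052]  P^-=[0.5042 -0.1101 0.1150; -0.1101 0.4017 -0.0822; 0.1150 -0.0822 0.5427]  S=[0.6266 -0.0410 -0.1279; -0.0410 0.5570 0.1459; -0.1279 0.1459 0.6756]  K=[0.7576 -0.1738 0.2416; -0.0024 0.7178 -0.1080; 0.0552 -0.1216 0.7930]  nu=[0.6025, 2.6292, -5.8315]  x^+=[-1.0328, 2.7085, -2.3057]  P^+=[0.1365 -0.0381 0.0463; -0.0381 0.1294 -0.0600; 0.0463 -0.0600 0.1465]
step 3: x^-=[-1.3273, 3.4439, -2.2560]  P^-=[0.4849 -0.0960 0.1013; -0.0960 0.3591 -0.0636; 0.1013 -0.0636 0.5050]  S=[0.6138 -0.0393 -0.1256; -0.0393 0.5207 0.1448; -0.1256 0.1448 0.6464]  K=[0.7511 -0.1645 0.2333; -0.0012 0.6904 -0.0955; 0.0525 -0.1049 0.7753]  nu=[0.0850, -3.6990, 3.9912]  x^+=[0.2765, 0.5088, 1.2306]  P^+=[0.1347 -0.0362 0.0444; -0.0362 0.1240 -0.0563; 0.0444 -0.0563 0.1424]
step 4: x^-=[0.3857, 0.4480, 1.6175]  P^-=[0.4828 -0.0927 0.0988; -0.0927 0.3506 -0.0590; 0.0988 -0.0590 0.5005]  S=[0.6132 -0.0389 -0.1258; -0.0389 0.5140 0.1462; -0.1258 0.1462 0.6440]  K=[0.7506 -0.1622 0.2319; -0.0007 0.6843 -0.0926; 0.0520 -0.1007 0.7726]  nu=[0.9434, -1.4285, -1.6893]  x^+=[0.9337, -0.3739, 0.5053]  P^+=[0.1345 -0.0357 0.0440; -0.0357 0.1228 -0.0554; 0.0440 -0.0554 0.1417]
step 5: x^-=[0.9117, -0.6011, 0.5852]  P^-=[0.4824 -0.0920 0.0983; -0.0920 0.3486 -0.0579; 0.0983 -0.0579 0.4998]  S=[0.6131 -0.0388 -0.1258; -0.0388 0.5125 0.1466; -0.1258 0.1466 0.6438]  K=[0.7505 -0.1616 0.2316; -0.0006 0.6829 -0.0920; 0.0519 -0.0997 0.7721]  nu=[1.5661, 2.9989, 1.2032]  x^+=[1.8810, 1.3353, 1.2963]  P^+=[0.1344 -0.0356 0.0439; -0.0356 0.1225 -0.0552; 0.0439 -0.0552 0.1416]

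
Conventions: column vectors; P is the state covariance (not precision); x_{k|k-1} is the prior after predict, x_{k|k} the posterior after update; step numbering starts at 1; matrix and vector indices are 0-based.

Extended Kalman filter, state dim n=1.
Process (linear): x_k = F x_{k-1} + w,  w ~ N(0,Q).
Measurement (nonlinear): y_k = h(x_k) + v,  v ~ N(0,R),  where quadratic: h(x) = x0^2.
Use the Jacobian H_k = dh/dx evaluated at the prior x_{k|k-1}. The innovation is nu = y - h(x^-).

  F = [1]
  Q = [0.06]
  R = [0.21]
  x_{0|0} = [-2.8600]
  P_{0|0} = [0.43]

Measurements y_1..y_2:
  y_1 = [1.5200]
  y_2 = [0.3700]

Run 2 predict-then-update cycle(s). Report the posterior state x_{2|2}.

step 1: x^-=[-2.8600]  P^-=[0.4900]  H_jac=[-5.7200]  S=[16.2420]  K=[-0.1726]  nu=[-6.6596]  x^+=[-1.7108]  P^+=[0.0063]
step 2: x^-=[-1.7108]  P^-=[0.0663]  H_jac=[-3.4216]  S=[0.9866]  K=[-0.2301]  nu=[-2.5568]  x^+=[-1.1226]  P^+=[0.0141]

x_post = [-1.1226]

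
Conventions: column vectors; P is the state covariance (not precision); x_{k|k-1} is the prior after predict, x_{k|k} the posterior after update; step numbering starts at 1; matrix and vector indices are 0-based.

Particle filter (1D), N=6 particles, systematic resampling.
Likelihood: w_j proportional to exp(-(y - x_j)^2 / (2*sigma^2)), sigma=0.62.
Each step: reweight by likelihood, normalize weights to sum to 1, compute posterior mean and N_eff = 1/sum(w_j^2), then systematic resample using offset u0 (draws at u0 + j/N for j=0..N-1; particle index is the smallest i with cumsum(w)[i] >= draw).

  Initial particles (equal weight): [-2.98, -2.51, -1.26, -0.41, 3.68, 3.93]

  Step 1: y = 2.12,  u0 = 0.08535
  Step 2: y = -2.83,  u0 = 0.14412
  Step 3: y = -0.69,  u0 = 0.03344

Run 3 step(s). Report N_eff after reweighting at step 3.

N_eff = 6.0000

step 1: w=[0.0000, 0.0000, 0.0000, 0.0043, 0.7463, 0.2494]  mean=3.7248  Neff=1.6151  idx=[4, 4, 4, 4, 5, 5]
step 2: w=[0.2483, 0.2483, 0.2483, 0.2483, 0.0033, 0.0033]  mean=3.6817  Neff=4.0533  idx=[0, 1, 1, 2, 3, 3]
step 3: w=[0.1667, 0.1667, 0.1667, 0.1667, 0.1667, 0.1667]  mean=3.6800  Neff=6.0000  idx=[0, 1, 2, 3, 4, 5]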